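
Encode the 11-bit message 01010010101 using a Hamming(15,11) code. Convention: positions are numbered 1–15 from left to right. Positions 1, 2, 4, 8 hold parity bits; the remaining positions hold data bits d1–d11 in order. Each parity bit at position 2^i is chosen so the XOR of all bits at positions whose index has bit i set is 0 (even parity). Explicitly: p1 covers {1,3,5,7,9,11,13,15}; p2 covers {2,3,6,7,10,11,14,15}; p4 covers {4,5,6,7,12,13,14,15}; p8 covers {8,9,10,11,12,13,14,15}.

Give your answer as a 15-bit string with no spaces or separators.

110010110010101

Place data at non-parity positions: p1 p2 0 p4 1 0 1 p8 0 0 1 0 1 0 1
p1 (pos 1,3,5,7,9,11,13,15): XOR of data positions = 0⊕1⊕1⊕0⊕1⊕1⊕1 = 1
p2 (pos 2,3,6,7,10,11,14,15): XOR of data positions = 0⊕0⊕1⊕0⊕1⊕0⊕1 = 1
p4 (pos 4,5,6,7,12,13,14,15): XOR of data positions = 1⊕0⊕1⊕0⊕1⊕0⊕1 = 0
p8 (pos 8,9,10,11,12,13,14,15): XOR of data positions = 0⊕0⊕1⊕0⊕1⊕0⊕1 = 1
Codeword: 110010110010101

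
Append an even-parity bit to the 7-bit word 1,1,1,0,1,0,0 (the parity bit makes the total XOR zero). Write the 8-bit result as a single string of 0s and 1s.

11101000

XOR of the 7 data bits: 1⊕1⊕1⊕0⊕1⊕0⊕0 = 0
Parity bit = 0 (so all 8 bits XOR to 0).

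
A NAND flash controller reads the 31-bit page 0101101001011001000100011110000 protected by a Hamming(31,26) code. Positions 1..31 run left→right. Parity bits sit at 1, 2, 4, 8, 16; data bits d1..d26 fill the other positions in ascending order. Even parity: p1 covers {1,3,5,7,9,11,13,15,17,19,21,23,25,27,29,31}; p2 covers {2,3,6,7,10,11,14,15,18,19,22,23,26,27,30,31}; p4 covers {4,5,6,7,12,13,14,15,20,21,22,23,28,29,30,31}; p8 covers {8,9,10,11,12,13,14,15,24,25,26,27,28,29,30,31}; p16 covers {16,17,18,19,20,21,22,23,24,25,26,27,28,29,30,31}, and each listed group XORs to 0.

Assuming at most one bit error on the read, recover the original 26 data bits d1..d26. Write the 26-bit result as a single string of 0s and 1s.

01010111100000100011110000

s1 (pos 1,3,5,7,9,11,13,15,17,19,21,23,25,27,29,31): 0⊕0⊕1⊕1⊕0⊕0⊕1⊕0⊕0⊕0⊕0⊕0⊕1⊕1⊕0⊕0 = 1
s2 (pos 2,3,6,7,10,11,14,15,18,19,22,23,26,27,30,31): 1⊕0⊕0⊕1⊕1⊕0⊕0⊕0⊕0⊕0⊕0⊕0⊕1⊕1⊕0⊕0 = 1
s4 (pos 4,5,6,7,12,13,14,15,20,21,22,23,28,29,30,31): 1⊕1⊕0⊕1⊕1⊕1⊕0⊕0⊕1⊕0⊕0⊕0⊕0⊕0⊕0⊕0 = 0
s8 (pos 8,9,10,11,12,13,14,15,24,25,26,27,28,29,30,31): 0⊕0⊕1⊕0⊕1⊕1⊕0⊕0⊕1⊕1⊕1⊕1⊕0⊕0⊕0⊕0 = 1
s16 (pos 16,17,18,19,20,21,22,23,24,25,26,27,28,29,30,31): 1⊕0⊕0⊕0⊕1⊕0⊕0⊕0⊕1⊕1⊕1⊕1⊕0⊕0⊕0⊕0 = 0
Syndrome s16…s1 = 01011 → error at position 11.
Flip position 11: 0101101001011001000100011110000 → 0101101001111001000100011110000
Read data bits from positions 3,5,6,7,9,10,11,12,13,14,15,17,18,19,20,21,22,23,24,25,26,27,28,29,30,31: 01010111100000100011110000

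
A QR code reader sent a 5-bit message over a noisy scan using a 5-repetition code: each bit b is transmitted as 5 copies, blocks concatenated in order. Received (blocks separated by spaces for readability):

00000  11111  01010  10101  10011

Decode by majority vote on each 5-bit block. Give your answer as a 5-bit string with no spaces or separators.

Block 1 (00000): 0 ones → 0
Block 2 (11111): 5 ones → 1
Block 3 (01010): 2 ones → 0
Block 4 (10101): 3 ones → 1
Block 5 (10011): 3 ones → 1

01011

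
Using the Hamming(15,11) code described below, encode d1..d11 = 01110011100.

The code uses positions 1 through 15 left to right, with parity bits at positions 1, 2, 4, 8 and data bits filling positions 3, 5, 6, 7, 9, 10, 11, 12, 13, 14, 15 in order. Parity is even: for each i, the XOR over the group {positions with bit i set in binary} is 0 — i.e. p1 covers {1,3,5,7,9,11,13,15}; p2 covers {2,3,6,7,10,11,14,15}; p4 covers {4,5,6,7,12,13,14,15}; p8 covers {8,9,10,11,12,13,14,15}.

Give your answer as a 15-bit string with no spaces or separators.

Place data at non-parity positions: p1 p2 0 p4 1 1 1 p8 0 0 1 1 1 0 0
p1 (pos 1,3,5,7,9,11,13,15): XOR of data positions = 0⊕1⊕1⊕0⊕1⊕1⊕0 = 0
p2 (pos 2,3,6,7,10,11,14,15): XOR of data positions = 0⊕1⊕1⊕0⊕1⊕0⊕0 = 1
p4 (pos 4,5,6,7,12,13,14,15): XOR of data positions = 1⊕1⊕1⊕1⊕1⊕0⊕0 = 1
p8 (pos 8,9,10,11,12,13,14,15): XOR of data positions = 0⊕0⊕1⊕1⊕1⊕0⊕0 = 1
Codeword: 010111110011100

010111110011100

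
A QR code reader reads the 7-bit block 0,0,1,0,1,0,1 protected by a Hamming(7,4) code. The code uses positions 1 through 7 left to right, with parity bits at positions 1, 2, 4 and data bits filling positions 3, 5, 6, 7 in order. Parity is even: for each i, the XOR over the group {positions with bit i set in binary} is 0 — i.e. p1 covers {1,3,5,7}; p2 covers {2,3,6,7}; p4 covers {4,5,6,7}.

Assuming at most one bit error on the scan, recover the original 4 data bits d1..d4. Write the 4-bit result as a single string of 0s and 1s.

1101

s1 (pos 1,3,5,7): 0⊕1⊕1⊕1 = 1
s2 (pos 2,3,6,7): 0⊕1⊕0⊕1 = 0
s4 (pos 4,5,6,7): 0⊕1⊕0⊕1 = 0
Syndrome s4…s1 = 001 → error at position 1.
Flip position 1: 0010101 → 1010101
Read data bits from positions 3,5,6,7: 1101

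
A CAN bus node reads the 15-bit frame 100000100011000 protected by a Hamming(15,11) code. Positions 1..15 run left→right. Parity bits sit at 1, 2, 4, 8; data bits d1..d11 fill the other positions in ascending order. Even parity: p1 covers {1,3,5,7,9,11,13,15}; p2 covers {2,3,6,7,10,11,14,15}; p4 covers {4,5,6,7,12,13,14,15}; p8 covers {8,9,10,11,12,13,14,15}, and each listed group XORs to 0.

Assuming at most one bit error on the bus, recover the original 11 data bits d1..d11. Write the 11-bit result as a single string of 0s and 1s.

00010011000

s1 (pos 1,3,5,7,9,11,13,15): 1⊕0⊕0⊕1⊕0⊕1⊕0⊕0 = 1
s2 (pos 2,3,6,7,10,11,14,15): 0⊕0⊕0⊕1⊕0⊕1⊕0⊕0 = 0
s4 (pos 4,5,6,7,12,13,14,15): 0⊕0⊕0⊕1⊕1⊕0⊕0⊕0 = 0
s8 (pos 8,9,10,11,12,13,14,15): 0⊕0⊕0⊕1⊕1⊕0⊕0⊕0 = 0
Syndrome s8…s1 = 0001 → error at position 1.
Flip position 1: 100000100011000 → 000000100011000
Read data bits from positions 3,5,6,7,9,10,11,12,13,14,15: 00010011000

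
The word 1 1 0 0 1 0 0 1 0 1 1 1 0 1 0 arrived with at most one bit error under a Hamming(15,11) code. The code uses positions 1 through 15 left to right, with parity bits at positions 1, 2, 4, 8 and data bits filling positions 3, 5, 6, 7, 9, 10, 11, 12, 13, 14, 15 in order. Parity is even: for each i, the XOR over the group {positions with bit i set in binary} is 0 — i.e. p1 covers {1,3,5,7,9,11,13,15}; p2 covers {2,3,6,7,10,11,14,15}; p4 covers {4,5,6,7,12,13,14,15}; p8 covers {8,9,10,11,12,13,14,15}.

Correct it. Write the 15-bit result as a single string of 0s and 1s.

s1 (pos 1,3,5,7,9,11,13,15): 1⊕0⊕1⊕0⊕0⊕1⊕0⊕0 = 1
s2 (pos 2,3,6,7,10,11,14,15): 1⊕0⊕0⊕0⊕1⊕1⊕1⊕0 = 0
s4 (pos 4,5,6,7,12,13,14,15): 0⊕1⊕0⊕0⊕1⊕0⊕1⊕0 = 1
s8 (pos 8,9,10,11,12,13,14,15): 1⊕0⊕1⊕1⊕1⊕0⊕1⊕0 = 1
Syndrome s8…s1 = 1101 → error at position 13.
Flip position 13: 110010010111010 → 110010010111110

110010010111110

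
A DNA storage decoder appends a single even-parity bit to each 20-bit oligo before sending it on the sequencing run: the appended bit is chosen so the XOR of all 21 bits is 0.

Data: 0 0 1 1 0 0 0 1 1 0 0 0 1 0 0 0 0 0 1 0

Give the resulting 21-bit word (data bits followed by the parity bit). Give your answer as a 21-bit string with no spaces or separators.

001100011000100000100

XOR of the 20 data bits: 0⊕0⊕1⊕1⊕0⊕0⊕0⊕1⊕1⊕0⊕0⊕0⊕1⊕0⊕0⊕0⊕0⊕0⊕1⊕0 = 0
Parity bit = 0 (so all 21 bits XOR to 0).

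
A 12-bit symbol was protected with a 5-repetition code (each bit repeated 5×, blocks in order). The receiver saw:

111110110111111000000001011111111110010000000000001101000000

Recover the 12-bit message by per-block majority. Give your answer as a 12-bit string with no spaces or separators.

Block 1 (11111): 5 ones → 1
Block 2 (01101): 3 ones → 1
Block 3 (11111): 5 ones → 1
Block 4 (00000): 0 ones → 0
Block 5 (00010): 1 one → 0
Block 6 (11111): 5 ones → 1
Block 7 (11111): 5 ones → 1
Block 8 (00100): 1 one → 0
Block 9 (00000): 0 ones → 0
Block 10 (00000): 0 ones → 0
Block 11 (11010): 3 ones → 1
Block 12 (00000): 0 ones → 0

111001100010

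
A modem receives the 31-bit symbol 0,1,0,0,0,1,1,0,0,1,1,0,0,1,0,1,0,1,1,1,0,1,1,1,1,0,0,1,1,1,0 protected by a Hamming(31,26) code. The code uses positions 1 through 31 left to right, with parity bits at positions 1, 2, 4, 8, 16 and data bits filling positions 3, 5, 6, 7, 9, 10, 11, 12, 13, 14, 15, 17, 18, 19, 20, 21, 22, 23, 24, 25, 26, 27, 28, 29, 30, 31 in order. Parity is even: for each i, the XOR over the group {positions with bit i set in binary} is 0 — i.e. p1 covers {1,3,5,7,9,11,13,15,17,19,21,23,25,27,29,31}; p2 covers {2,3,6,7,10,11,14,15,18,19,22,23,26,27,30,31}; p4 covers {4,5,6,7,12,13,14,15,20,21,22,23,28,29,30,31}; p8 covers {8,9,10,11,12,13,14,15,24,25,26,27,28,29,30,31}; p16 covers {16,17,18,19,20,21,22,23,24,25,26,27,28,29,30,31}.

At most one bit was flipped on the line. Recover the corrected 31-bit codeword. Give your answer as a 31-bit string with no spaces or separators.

0100011001100101011100111001110

s1 (pos 1,3,5,7,9,11,13,15,17,19,21,23,25,27,29,31): 0⊕0⊕0⊕1⊕0⊕1⊕0⊕0⊕0⊕1⊕0⊕1⊕1⊕0⊕1⊕0 = 0
s2 (pos 2,3,6,7,10,11,14,15,18,19,22,23,26,27,30,31): 1⊕0⊕1⊕1⊕1⊕1⊕1⊕0⊕1⊕1⊕1⊕1⊕0⊕0⊕1⊕0 = 1
s4 (pos 4,5,6,7,12,13,14,15,20,21,22,23,28,29,30,31): 0⊕0⊕1⊕1⊕0⊕0⊕1⊕0⊕1⊕0⊕1⊕1⊕1⊕1⊕1⊕0 = 1
s8 (pos 8,9,10,11,12,13,14,15,24,25,26,27,28,29,30,31): 0⊕0⊕1⊕1⊕0⊕0⊕1⊕0⊕1⊕1⊕0⊕0⊕1⊕1⊕1⊕0 = 0
s16 (pos 16,17,18,19,20,21,22,23,24,25,26,27,28,29,30,31): 1⊕0⊕1⊕1⊕1⊕0⊕1⊕1⊕1⊕1⊕0⊕0⊕1⊕1⊕1⊕0 = 1
Syndrome s16…s1 = 10110 → error at position 22.
Flip position 22: 0100011001100101011101111001110 → 0100011001100101011100111001110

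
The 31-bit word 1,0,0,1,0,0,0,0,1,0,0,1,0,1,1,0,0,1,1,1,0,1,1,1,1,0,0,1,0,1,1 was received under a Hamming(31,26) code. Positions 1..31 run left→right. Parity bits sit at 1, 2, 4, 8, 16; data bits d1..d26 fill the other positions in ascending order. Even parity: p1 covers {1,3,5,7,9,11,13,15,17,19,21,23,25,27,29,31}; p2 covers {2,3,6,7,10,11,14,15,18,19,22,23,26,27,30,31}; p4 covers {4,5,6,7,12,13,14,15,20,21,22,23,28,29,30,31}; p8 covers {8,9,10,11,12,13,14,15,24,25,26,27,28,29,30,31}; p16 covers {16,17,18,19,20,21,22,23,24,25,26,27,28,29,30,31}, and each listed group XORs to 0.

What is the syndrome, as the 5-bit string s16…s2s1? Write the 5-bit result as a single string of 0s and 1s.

s1 (pos 1,3,5,7,9,11,13,15,17,19,21,23,25,27,29,31): 1⊕0⊕0⊕0⊕1⊕0⊕0⊕1⊕0⊕1⊕0⊕1⊕1⊕0⊕0⊕1 = 1
s2 (pos 2,3,6,7,10,11,14,15,18,19,22,23,26,27,30,31): 0⊕0⊕0⊕0⊕0⊕0⊕1⊕1⊕1⊕1⊕1⊕1⊕0⊕0⊕1⊕1 = 0
s4 (pos 4,5,6,7,12,13,14,15,20,21,22,23,28,29,30,31): 1⊕0⊕0⊕0⊕1⊕0⊕1⊕1⊕1⊕0⊕1⊕1⊕1⊕0⊕1⊕1 = 0
s8 (pos 8,9,10,11,12,13,14,15,24,25,26,27,28,29,30,31): 0⊕1⊕0⊕0⊕1⊕0⊕1⊕1⊕1⊕1⊕0⊕0⊕1⊕0⊕1⊕1 = 1
s16 (pos 16,17,18,19,20,21,22,23,24,25,26,27,28,29,30,31): 0⊕0⊕1⊕1⊕1⊕0⊕1⊕1⊕1⊕1⊕0⊕0⊕1⊕0⊕1⊕1 = 0
Syndrome s16…s1 = 01001 → error at position 9.

01001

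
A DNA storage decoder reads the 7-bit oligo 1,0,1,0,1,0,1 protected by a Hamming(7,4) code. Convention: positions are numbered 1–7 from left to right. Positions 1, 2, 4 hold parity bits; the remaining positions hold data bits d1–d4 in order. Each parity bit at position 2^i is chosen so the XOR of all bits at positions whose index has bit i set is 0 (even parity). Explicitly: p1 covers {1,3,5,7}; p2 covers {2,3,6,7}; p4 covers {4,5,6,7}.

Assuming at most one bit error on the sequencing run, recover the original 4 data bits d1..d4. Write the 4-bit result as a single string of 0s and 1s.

1101

s1 (pos 1,3,5,7): 1⊕1⊕1⊕1 = 0
s2 (pos 2,3,6,7): 0⊕1⊕0⊕1 = 0
s4 (pos 4,5,6,7): 0⊕1⊕0⊕1 = 0
Syndrome s4…s1 = 000 → no error.
Read data bits from positions 3,5,6,7: 1101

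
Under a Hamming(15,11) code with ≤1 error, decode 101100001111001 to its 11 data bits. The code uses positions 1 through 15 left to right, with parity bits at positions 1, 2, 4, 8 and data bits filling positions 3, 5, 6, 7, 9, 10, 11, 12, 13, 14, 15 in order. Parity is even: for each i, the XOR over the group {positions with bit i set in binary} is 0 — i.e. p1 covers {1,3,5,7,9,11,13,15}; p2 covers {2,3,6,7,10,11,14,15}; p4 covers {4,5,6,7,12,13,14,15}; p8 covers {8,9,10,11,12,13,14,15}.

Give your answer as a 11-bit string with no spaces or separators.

10001111101

s1 (pos 1,3,5,7,9,11,13,15): 1⊕1⊕0⊕0⊕1⊕1⊕0⊕1 = 1
s2 (pos 2,3,6,7,10,11,14,15): 0⊕1⊕0⊕0⊕1⊕1⊕0⊕1 = 0
s4 (pos 4,5,6,7,12,13,14,15): 1⊕0⊕0⊕0⊕1⊕0⊕0⊕1 = 1
s8 (pos 8,9,10,11,12,13,14,15): 0⊕1⊕1⊕1⊕1⊕0⊕0⊕1 = 1
Syndrome s8…s1 = 1101 → error at position 13.
Flip position 13: 101100001111001 → 101100001111101
Read data bits from positions 3,5,6,7,9,10,11,12,13,14,15: 10001111101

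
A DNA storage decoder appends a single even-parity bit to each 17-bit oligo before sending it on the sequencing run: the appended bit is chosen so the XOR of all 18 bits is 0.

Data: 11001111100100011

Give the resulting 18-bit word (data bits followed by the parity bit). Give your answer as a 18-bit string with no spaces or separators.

110011111001000110

XOR of the 17 data bits: 1⊕1⊕0⊕0⊕1⊕1⊕1⊕1⊕1⊕0⊕0⊕1⊕0⊕0⊕0⊕1⊕1 = 0
Parity bit = 0 (so all 18 bits XOR to 0).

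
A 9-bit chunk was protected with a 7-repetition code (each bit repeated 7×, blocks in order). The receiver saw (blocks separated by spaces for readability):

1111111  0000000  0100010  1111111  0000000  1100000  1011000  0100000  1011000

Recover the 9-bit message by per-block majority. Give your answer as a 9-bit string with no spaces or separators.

100100000

Block 1 (1111111): 7 ones → 1
Block 2 (0000000): 0 ones → 0
Block 3 (0100010): 2 ones → 0
Block 4 (1111111): 7 ones → 1
Block 5 (0000000): 0 ones → 0
Block 6 (1100000): 2 ones → 0
Block 7 (1011000): 3 ones → 0
Block 8 (0100000): 1 one → 0
Block 9 (1011000): 3 ones → 0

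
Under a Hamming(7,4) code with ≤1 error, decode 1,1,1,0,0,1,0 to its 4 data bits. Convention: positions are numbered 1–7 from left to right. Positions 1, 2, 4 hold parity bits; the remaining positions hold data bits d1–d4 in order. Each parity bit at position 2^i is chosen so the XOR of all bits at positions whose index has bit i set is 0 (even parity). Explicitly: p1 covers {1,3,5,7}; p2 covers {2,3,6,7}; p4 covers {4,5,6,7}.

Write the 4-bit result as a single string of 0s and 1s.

s1 (pos 1,3,5,7): 1⊕1⊕0⊕0 = 0
s2 (pos 2,3,6,7): 1⊕1⊕1⊕0 = 1
s4 (pos 4,5,6,7): 0⊕0⊕1⊕0 = 1
Syndrome s4…s1 = 110 → error at position 6.
Flip position 6: 1110010 → 1110000
Read data bits from positions 3,5,6,7: 1000

1000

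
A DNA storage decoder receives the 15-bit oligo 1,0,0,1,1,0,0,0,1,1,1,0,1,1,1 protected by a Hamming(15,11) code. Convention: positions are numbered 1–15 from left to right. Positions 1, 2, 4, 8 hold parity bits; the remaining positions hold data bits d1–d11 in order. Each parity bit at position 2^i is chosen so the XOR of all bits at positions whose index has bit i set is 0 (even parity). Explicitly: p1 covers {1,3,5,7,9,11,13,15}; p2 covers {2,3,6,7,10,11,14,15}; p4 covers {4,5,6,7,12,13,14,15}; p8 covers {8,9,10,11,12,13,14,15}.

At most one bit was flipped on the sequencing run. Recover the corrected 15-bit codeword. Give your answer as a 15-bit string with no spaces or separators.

s1 (pos 1,3,5,7,9,11,13,15): 1⊕0⊕1⊕0⊕1⊕1⊕1⊕1 = 0
s2 (pos 2,3,6,7,10,11,14,15): 0⊕0⊕0⊕0⊕1⊕1⊕1⊕1 = 0
s4 (pos 4,5,6,7,12,13,14,15): 1⊕1⊕0⊕0⊕0⊕1⊕1⊕1 = 1
s8 (pos 8,9,10,11,12,13,14,15): 0⊕1⊕1⊕1⊕0⊕1⊕1⊕1 = 0
Syndrome s8…s1 = 0100 → error at position 4.
Flip position 4: 100110001110111 → 100010001110111

100010001110111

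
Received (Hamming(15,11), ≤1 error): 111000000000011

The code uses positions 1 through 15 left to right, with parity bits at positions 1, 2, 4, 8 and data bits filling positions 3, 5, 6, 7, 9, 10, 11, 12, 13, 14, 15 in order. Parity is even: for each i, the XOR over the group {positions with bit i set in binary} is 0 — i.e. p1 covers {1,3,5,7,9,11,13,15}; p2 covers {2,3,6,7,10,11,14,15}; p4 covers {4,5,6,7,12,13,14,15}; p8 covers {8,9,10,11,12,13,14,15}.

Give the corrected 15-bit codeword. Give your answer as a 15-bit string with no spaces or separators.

s1 (pos 1,3,5,7,9,11,13,15): 1⊕1⊕0⊕0⊕0⊕0⊕0⊕1 = 1
s2 (pos 2,3,6,7,10,11,14,15): 1⊕1⊕0⊕0⊕0⊕0⊕1⊕1 = 0
s4 (pos 4,5,6,7,12,13,14,15): 0⊕0⊕0⊕0⊕0⊕0⊕1⊕1 = 0
s8 (pos 8,9,10,11,12,13,14,15): 0⊕0⊕0⊕0⊕0⊕0⊕1⊕1 = 0
Syndrome s8…s1 = 0001 → error at position 1.
Flip position 1: 111000000000011 → 011000000000011

011000000000011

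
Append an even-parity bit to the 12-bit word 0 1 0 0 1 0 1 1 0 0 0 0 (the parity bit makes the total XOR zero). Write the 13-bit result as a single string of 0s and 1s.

XOR of the 12 data bits: 0⊕1⊕0⊕0⊕1⊕0⊕1⊕1⊕0⊕0⊕0⊕0 = 0
Parity bit = 0 (so all 13 bits XOR to 0).

0100101100000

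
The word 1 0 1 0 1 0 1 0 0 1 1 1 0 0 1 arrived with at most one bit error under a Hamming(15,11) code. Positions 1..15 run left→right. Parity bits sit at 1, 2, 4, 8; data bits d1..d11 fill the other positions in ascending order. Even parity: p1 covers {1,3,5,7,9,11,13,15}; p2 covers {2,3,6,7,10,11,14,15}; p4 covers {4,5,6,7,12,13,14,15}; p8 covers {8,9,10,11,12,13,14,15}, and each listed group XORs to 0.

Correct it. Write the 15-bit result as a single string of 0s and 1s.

111010100111001

s1 (pos 1,3,5,7,9,11,13,15): 1⊕1⊕1⊕1⊕0⊕1⊕0⊕1 = 0
s2 (pos 2,3,6,7,10,11,14,15): 0⊕1⊕0⊕1⊕1⊕1⊕0⊕1 = 1
s4 (pos 4,5,6,7,12,13,14,15): 0⊕1⊕0⊕1⊕1⊕0⊕0⊕1 = 0
s8 (pos 8,9,10,11,12,13,14,15): 0⊕0⊕1⊕1⊕1⊕0⊕0⊕1 = 0
Syndrome s8…s1 = 0010 → error at position 2.
Flip position 2: 101010100111001 → 111010100111001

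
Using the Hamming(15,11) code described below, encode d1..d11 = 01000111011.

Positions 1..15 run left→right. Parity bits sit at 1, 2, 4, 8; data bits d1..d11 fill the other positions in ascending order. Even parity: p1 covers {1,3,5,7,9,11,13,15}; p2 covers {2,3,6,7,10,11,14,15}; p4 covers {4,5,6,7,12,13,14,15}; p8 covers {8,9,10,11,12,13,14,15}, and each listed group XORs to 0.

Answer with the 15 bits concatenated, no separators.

Place data at non-parity positions: p1 p2 0 p4 1 0 0 p8 0 1 1 1 0 1 1
p1 (pos 1,3,5,7,9,11,13,15): XOR of data positions = 0⊕1⊕0⊕0⊕1⊕0⊕1 = 1
p2 (pos 2,3,6,7,10,11,14,15): XOR of data positions = 0⊕0⊕0⊕1⊕1⊕1⊕1 = 0
p4 (pos 4,5,6,7,12,13,14,15): XOR of data positions = 1⊕0⊕0⊕1⊕0⊕1⊕1 = 0
p8 (pos 8,9,10,11,12,13,14,15): XOR of data positions = 0⊕1⊕1⊕1⊕0⊕1⊕1 = 1
Codeword: 100010010111011

100010010111011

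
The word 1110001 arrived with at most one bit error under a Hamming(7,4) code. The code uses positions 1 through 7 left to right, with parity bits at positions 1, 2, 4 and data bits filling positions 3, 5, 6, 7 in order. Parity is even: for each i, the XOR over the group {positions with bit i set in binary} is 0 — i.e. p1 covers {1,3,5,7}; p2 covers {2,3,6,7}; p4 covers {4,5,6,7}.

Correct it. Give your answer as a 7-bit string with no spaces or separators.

s1 (pos 1,3,5,7): 1⊕1⊕0⊕1 = 1
s2 (pos 2,3,6,7): 1⊕1⊕0⊕1 = 1
s4 (pos 4,5,6,7): 0⊕0⊕0⊕1 = 1
Syndrome s4…s1 = 111 → error at position 7.
Flip position 7: 1110001 → 1110000

1110000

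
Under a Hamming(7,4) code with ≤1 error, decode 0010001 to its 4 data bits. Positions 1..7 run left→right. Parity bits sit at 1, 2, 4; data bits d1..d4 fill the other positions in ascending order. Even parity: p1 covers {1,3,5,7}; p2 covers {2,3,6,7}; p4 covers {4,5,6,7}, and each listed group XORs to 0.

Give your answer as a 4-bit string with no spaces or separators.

1001

s1 (pos 1,3,5,7): 0⊕1⊕0⊕1 = 0
s2 (pos 2,3,6,7): 0⊕1⊕0⊕1 = 0
s4 (pos 4,5,6,7): 0⊕0⊕0⊕1 = 1
Syndrome s4…s1 = 100 → error at position 4.
Flip position 4: 0010001 → 0011001
Read data bits from positions 3,5,6,7: 1001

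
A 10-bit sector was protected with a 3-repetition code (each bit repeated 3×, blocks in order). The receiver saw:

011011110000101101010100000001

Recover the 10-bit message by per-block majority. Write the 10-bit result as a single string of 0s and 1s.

1110110000

Block 1 (011): 2 ones → 1
Block 2 (011): 2 ones → 1
Block 3 (110): 2 ones → 1
Block 4 (000): 0 ones → 0
Block 5 (101): 2 ones → 1
Block 6 (101): 2 ones → 1
Block 7 (010): 1 one → 0
Block 8 (100): 1 one → 0
Block 9 (000): 0 ones → 0
Block 10 (001): 1 one → 0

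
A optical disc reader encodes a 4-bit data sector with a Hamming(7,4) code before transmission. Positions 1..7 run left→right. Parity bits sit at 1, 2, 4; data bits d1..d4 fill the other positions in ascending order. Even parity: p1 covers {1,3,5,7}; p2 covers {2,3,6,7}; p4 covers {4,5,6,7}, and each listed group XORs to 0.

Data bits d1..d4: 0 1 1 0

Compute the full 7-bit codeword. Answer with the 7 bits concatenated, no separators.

1100110

Place data at non-parity positions: p1 p2 0 p4 1 1 0
p1 (pos 1,3,5,7): XOR of data positions = 0⊕1⊕0 = 1
p2 (pos 2,3,6,7): XOR of data positions = 0⊕1⊕0 = 1
p4 (pos 4,5,6,7): XOR of data positions = 1⊕1⊕0 = 0
Codeword: 1100110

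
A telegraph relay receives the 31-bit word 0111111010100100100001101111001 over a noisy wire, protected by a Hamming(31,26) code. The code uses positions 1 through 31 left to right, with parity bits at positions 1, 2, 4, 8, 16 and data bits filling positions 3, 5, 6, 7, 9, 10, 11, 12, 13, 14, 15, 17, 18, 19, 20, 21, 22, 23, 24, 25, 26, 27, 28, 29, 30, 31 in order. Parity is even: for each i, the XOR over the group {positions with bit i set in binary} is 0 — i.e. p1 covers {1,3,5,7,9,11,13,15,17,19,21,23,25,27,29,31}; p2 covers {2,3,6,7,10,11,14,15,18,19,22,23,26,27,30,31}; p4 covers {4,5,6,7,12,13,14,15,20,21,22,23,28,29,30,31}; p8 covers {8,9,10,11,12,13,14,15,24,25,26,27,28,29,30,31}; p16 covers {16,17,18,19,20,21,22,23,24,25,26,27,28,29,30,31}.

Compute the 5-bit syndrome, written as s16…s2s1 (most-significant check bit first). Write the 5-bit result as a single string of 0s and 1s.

00110

s1 (pos 1,3,5,7,9,11,13,15,17,19,21,23,25,27,29,31): 0⊕1⊕1⊕1⊕1⊕1⊕0⊕0⊕1⊕0⊕0⊕1⊕1⊕1⊕0⊕1 = 0
s2 (pos 2,3,6,7,10,11,14,15,18,19,22,23,26,27,30,31): 1⊕1⊕1⊕1⊕0⊕1⊕1⊕0⊕0⊕0⊕1⊕1⊕1⊕1⊕0⊕1 = 1
s4 (pos 4,5,6,7,12,13,14,15,20,21,22,23,28,29,30,31): 1⊕1⊕1⊕1⊕0⊕0⊕1⊕0⊕0⊕0⊕1⊕1⊕1⊕0⊕0⊕1 = 1
s8 (pos 8,9,10,11,12,13,14,15,24,25,26,27,28,29,30,31): 0⊕1⊕0⊕1⊕0⊕0⊕1⊕0⊕0⊕1⊕1⊕1⊕1⊕0⊕0⊕1 = 0
s16 (pos 16,17,18,19,20,21,22,23,24,25,26,27,28,29,30,31): 0⊕1⊕0⊕0⊕0⊕0⊕1⊕1⊕0⊕1⊕1⊕1⊕1⊕0⊕0⊕1 = 0
Syndrome s16…s1 = 00110 → error at position 6.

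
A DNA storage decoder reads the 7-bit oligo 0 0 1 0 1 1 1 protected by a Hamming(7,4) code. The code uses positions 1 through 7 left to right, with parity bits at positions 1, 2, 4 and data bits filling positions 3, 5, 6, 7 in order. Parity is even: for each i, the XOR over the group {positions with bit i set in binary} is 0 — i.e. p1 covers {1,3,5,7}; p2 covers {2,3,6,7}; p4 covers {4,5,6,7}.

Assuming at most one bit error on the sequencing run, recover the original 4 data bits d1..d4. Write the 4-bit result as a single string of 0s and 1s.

s1 (pos 1,3,5,7): 0⊕1⊕1⊕1 = 1
s2 (pos 2,3,6,7): 0⊕1⊕1⊕1 = 1
s4 (pos 4,5,6,7): 0⊕1⊕1⊕1 = 1
Syndrome s4…s1 = 111 → error at position 7.
Flip position 7: 0010111 → 0010110
Read data bits from positions 3,5,6,7: 1110

1110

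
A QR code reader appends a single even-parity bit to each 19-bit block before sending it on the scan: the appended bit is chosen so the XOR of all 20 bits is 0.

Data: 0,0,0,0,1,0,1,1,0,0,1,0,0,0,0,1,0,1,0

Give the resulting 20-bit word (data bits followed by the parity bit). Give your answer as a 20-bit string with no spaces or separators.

00001011001000010100

XOR of the 19 data bits: 0⊕0⊕0⊕0⊕1⊕0⊕1⊕1⊕0⊕0⊕1⊕0⊕0⊕0⊕0⊕1⊕0⊕1⊕0 = 0
Parity bit = 0 (so all 20 bits XOR to 0).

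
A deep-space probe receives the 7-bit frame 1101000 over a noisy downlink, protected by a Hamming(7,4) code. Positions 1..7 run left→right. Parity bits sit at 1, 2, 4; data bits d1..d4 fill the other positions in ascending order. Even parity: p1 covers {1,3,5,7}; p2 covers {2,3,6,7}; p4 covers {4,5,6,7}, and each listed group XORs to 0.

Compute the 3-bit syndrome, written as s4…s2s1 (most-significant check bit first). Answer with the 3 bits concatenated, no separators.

s1 (pos 1,3,5,7): 1⊕0⊕0⊕0 = 1
s2 (pos 2,3,6,7): 1⊕0⊕0⊕0 = 1
s4 (pos 4,5,6,7): 1⊕0⊕0⊕0 = 1
Syndrome s4…s1 = 111 → error at position 7.

111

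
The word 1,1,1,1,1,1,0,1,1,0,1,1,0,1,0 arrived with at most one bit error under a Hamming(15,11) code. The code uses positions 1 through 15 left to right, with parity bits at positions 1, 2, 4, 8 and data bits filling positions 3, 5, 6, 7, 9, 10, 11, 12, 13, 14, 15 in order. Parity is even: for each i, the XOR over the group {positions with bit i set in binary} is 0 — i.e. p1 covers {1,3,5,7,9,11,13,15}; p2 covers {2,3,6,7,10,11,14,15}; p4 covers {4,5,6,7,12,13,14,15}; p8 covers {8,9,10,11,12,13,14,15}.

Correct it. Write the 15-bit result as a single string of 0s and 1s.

111111011011011

s1 (pos 1,3,5,7,9,11,13,15): 1⊕1⊕1⊕0⊕1⊕1⊕0⊕0 = 1
s2 (pos 2,3,6,7,10,11,14,15): 1⊕1⊕1⊕0⊕0⊕1⊕1⊕0 = 1
s4 (pos 4,5,6,7,12,13,14,15): 1⊕1⊕1⊕0⊕1⊕0⊕1⊕0 = 1
s8 (pos 8,9,10,11,12,13,14,15): 1⊕1⊕0⊕1⊕1⊕0⊕1⊕0 = 1
Syndrome s8…s1 = 1111 → error at position 15.
Flip position 15: 111111011011010 → 111111011011011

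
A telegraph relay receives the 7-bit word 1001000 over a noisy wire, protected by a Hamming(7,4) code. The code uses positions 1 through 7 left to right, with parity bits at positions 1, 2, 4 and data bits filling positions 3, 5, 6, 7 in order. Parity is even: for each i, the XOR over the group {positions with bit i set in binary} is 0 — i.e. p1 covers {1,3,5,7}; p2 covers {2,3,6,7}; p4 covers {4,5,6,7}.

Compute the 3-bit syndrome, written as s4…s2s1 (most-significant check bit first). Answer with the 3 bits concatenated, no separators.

101

s1 (pos 1,3,5,7): 1⊕0⊕0⊕0 = 1
s2 (pos 2,3,6,7): 0⊕0⊕0⊕0 = 0
s4 (pos 4,5,6,7): 1⊕0⊕0⊕0 = 1
Syndrome s4…s1 = 101 → error at position 5.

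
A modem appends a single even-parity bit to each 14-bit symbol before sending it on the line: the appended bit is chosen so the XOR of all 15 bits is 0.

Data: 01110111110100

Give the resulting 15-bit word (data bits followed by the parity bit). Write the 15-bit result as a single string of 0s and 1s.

XOR of the 14 data bits: 0⊕1⊕1⊕1⊕0⊕1⊕1⊕1⊕1⊕1⊕0⊕1⊕0⊕0 = 1
Parity bit = 1 (so all 15 bits XOR to 0).

011101111101001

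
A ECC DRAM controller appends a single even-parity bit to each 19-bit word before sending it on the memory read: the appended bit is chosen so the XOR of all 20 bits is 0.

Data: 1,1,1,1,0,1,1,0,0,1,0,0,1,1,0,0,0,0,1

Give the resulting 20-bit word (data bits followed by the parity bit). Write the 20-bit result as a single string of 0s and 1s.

XOR of the 19 data bits: 1⊕1⊕1⊕1⊕0⊕1⊕1⊕0⊕0⊕1⊕0⊕0⊕1⊕1⊕0⊕0⊕0⊕0⊕1 = 0
Parity bit = 0 (so all 20 bits XOR to 0).

11110110010011000010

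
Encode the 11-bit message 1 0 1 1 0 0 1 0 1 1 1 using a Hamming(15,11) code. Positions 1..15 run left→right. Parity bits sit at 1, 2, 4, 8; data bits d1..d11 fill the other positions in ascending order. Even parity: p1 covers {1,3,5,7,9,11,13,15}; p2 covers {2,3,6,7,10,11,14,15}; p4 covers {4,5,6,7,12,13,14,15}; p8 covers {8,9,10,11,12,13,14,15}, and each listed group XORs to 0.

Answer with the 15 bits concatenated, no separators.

Place data at non-parity positions: p1 p2 1 p4 0 1 1 p8 0 0 1 0 1 1 1
p1 (pos 1,3,5,7,9,11,13,15): XOR of data positions = 1⊕0⊕1⊕0⊕1⊕1⊕1 = 1
p2 (pos 2,3,6,7,10,11,14,15): XOR of data positions = 1⊕1⊕1⊕0⊕1⊕1⊕1 = 0
p4 (pos 4,5,6,7,12,13,14,15): XOR of data positions = 0⊕1⊕1⊕0⊕1⊕1⊕1 = 1
p8 (pos 8,9,10,11,12,13,14,15): XOR of data positions = 0⊕0⊕1⊕0⊕1⊕1⊕1 = 0
Codeword: 101101100010111

101101100010111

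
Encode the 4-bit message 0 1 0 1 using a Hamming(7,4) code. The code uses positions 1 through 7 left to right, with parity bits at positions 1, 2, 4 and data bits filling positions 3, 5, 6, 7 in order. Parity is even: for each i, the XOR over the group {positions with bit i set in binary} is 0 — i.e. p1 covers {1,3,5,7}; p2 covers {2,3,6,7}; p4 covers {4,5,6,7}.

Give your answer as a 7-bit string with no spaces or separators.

Place data at non-parity positions: p1 p2 0 p4 1 0 1
p1 (pos 1,3,5,7): XOR of data positions = 0⊕1⊕1 = 0
p2 (pos 2,3,6,7): XOR of data positions = 0⊕0⊕1 = 1
p4 (pos 4,5,6,7): XOR of data positions = 1⊕0⊕1 = 0
Codeword: 0100101

0100101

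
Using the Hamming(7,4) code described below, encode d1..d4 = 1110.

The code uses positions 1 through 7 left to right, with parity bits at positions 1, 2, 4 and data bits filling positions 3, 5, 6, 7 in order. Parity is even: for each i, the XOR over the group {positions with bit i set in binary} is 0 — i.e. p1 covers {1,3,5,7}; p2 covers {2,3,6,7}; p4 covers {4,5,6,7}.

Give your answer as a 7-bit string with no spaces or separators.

0010110

Place data at non-parity positions: p1 p2 1 p4 1 1 0
p1 (pos 1,3,5,7): XOR of data positions = 1⊕1⊕0 = 0
p2 (pos 2,3,6,7): XOR of data positions = 1⊕1⊕0 = 0
p4 (pos 4,5,6,7): XOR of data positions = 1⊕1⊕0 = 0
Codeword: 0010110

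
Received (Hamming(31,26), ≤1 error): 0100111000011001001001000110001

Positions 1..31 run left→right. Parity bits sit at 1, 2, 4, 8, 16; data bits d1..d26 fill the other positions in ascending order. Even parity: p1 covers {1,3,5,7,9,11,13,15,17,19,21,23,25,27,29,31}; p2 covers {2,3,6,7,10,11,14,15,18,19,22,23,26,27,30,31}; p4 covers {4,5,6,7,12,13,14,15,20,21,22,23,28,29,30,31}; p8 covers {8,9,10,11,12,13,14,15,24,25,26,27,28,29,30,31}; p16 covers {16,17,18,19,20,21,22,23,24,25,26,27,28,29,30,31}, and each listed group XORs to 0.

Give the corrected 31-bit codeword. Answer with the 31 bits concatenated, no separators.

s1 (pos 1,3,5,7,9,11,13,15,17,19,21,23,25,27,29,31): 0⊕0⊕1⊕1⊕0⊕0⊕1⊕0⊕0⊕1⊕0⊕0⊕0⊕1⊕0⊕1 = 0
s2 (pos 2,3,6,7,10,11,14,15,18,19,22,23,26,27,30,31): 1⊕0⊕1⊕1⊕0⊕0⊕0⊕0⊕0⊕1⊕1⊕0⊕1⊕1⊕0⊕1 = 0
s4 (pos 4,5,6,7,12,13,14,15,20,21,22,23,28,29,30,31): 0⊕1⊕1⊕1⊕1⊕1⊕0⊕0⊕0⊕0⊕1⊕0⊕0⊕0⊕0⊕1 = 1
s8 (pos 8,9,10,11,12,13,14,15,24,25,26,27,28,29,30,31): 0⊕0⊕0⊕0⊕1⊕1⊕0⊕0⊕0⊕0⊕1⊕1⊕0⊕0⊕0⊕1 = 1
s16 (pos 16,17,18,19,20,21,22,23,24,25,26,27,28,29,30,31): 1⊕0⊕0⊕1⊕0⊕0⊕1⊕0⊕0⊕0⊕1⊕1⊕0⊕0⊕0⊕1 = 0
Syndrome s16…s1 = 01100 → error at position 12.
Flip position 12: 0100111000011001001001000110001 → 0100111000001001001001000110001

0100111000001001001001000110001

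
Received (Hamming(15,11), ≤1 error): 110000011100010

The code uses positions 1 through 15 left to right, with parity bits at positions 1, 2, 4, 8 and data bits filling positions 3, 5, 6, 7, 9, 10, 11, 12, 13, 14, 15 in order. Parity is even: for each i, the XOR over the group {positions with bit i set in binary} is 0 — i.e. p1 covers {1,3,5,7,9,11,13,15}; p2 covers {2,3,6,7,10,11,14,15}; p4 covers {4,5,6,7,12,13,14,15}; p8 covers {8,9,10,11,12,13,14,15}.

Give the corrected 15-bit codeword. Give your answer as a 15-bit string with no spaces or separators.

s1 (pos 1,3,5,7,9,11,13,15): 1⊕0⊕0⊕0⊕1⊕0⊕0⊕0 = 0
s2 (pos 2,3,6,7,10,11,14,15): 1⊕0⊕0⊕0⊕1⊕0⊕1⊕0 = 1
s4 (pos 4,5,6,7,12,13,14,15): 0⊕0⊕0⊕0⊕0⊕0⊕1⊕0 = 1
s8 (pos 8,9,10,11,12,13,14,15): 1⊕1⊕1⊕0⊕0⊕0⊕1⊕0 = 0
Syndrome s8…s1 = 0110 → error at position 6.
Flip position 6: 110000011100010 → 110001011100010

110001011100010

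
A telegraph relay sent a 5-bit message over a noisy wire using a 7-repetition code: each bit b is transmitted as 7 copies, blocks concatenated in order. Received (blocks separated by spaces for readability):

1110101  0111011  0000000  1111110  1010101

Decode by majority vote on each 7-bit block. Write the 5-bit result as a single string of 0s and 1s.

11011

Block 1 (1110101): 5 ones → 1
Block 2 (0111011): 5 ones → 1
Block 3 (0000000): 0 ones → 0
Block 4 (1111110): 6 ones → 1
Block 5 (1010101): 4 ones → 1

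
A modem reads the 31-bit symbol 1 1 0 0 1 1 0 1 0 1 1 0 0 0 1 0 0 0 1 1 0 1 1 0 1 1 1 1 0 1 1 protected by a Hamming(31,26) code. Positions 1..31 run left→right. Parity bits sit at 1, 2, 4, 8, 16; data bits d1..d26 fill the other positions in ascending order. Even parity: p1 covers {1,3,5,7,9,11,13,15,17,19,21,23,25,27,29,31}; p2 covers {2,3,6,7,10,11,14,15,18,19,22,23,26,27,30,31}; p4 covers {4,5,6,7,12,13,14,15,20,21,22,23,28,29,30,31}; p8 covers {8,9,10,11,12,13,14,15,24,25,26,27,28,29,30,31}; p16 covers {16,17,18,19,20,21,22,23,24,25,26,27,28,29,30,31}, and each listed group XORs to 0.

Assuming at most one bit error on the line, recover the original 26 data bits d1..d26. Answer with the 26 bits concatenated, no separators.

00100110001001101101111011

s1 (pos 1,3,5,7,9,11,13,15,17,19,21,23,25,27,29,31): 1⊕0⊕1⊕0⊕0⊕1⊕0⊕1⊕0⊕1⊕0⊕1⊕1⊕1⊕0⊕1 = 1
s2 (pos 2,3,6,7,10,11,14,15,18,19,22,23,26,27,30,31): 1⊕0⊕1⊕0⊕1⊕1⊕0⊕1⊕0⊕1⊕1⊕1⊕1⊕1⊕1⊕1 = 0
s4 (pos 4,5,6,7,12,13,14,15,20,21,22,23,28,29,30,31): 0⊕1⊕1⊕0⊕0⊕0⊕0⊕1⊕1⊕0⊕1⊕1⊕1⊕0⊕1⊕1 = 1
s8 (pos 8,9,10,11,12,13,14,15,24,25,26,27,28,29,30,31): 1⊕0⊕1⊕1⊕0⊕0⊕0⊕1⊕0⊕1⊕1⊕1⊕1⊕0⊕1⊕1 = 0
s16 (pos 16,17,18,19,20,21,22,23,24,25,26,27,28,29,30,31): 0⊕0⊕0⊕1⊕1⊕0⊕1⊕1⊕0⊕1⊕1⊕1⊕1⊕0⊕1⊕1 = 0
Syndrome s16…s1 = 00101 → error at position 5.
Flip position 5: 1100110101100010001101101111011 → 1100010101100010001101101111011
Read data bits from positions 3,5,6,7,9,10,11,12,13,14,15,17,18,19,20,21,22,23,24,25,26,27,28,29,30,31: 00100110001001101101111011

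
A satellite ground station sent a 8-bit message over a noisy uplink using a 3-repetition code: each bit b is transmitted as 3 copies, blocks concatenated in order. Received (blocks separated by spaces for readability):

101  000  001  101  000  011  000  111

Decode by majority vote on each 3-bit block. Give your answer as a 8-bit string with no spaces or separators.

10010101

Block 1 (101): 2 ones → 1
Block 2 (000): 0 ones → 0
Block 3 (001): 1 one → 0
Block 4 (101): 2 ones → 1
Block 5 (000): 0 ones → 0
Block 6 (011): 2 ones → 1
Block 7 (000): 0 ones → 0
Block 8 (111): 3 ones → 1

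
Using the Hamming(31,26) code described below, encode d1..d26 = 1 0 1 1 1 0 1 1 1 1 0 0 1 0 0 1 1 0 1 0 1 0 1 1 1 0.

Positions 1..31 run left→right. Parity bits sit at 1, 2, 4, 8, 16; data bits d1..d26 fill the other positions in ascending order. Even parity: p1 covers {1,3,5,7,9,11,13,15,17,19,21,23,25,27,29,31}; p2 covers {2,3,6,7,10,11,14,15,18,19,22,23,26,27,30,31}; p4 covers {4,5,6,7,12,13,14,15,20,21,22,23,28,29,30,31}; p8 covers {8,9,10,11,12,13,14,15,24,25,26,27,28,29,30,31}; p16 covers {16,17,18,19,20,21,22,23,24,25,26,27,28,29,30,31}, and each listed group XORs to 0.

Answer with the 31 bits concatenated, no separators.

Place data at non-parity positions: p1 p2 1 p4 0 1 1 p8 1 0 1 1 1 1 0 p16 0 1 0 0 1 1 0 1 0 1 0 1 1 1 0
p1 (pos 1,3,5,7,9,11,13,15,17,19,21,23,25,27,29,31): XOR of data positions = 1⊕0⊕1⊕1⊕1⊕1⊕0⊕0⊕0⊕1⊕0⊕0⊕0⊕1⊕0 = 1
p2 (pos 2,3,6,7,10,11,14,15,18,19,22,23,26,27,30,31): XOR of data positions = 1⊕1⊕1⊕0⊕1⊕1⊕0⊕1⊕0⊕1⊕0⊕1⊕0⊕1⊕0 = 1
p4 (pos 4,5,6,7,12,13,14,15,20,21,22,23,28,29,30,31): XOR of data positions = 0⊕1⊕1⊕1⊕1⊕1⊕0⊕0⊕1⊕1⊕0⊕1⊕1⊕1⊕0 = 0
p8 (pos 8,9,10,11,12,13,14,15,24,25,26,27,28,29,30,31): XOR of data positions = 1⊕0⊕1⊕1⊕1⊕1⊕0⊕1⊕0⊕1⊕0⊕1⊕1⊕1⊕0 = 0
p16 (pos 16,17,18,19,20,21,22,23,24,25,26,27,28,29,30,31): XOR of data positions = 0⊕1⊕0⊕0⊕1⊕1⊕0⊕1⊕0⊕1⊕0⊕1⊕1⊕1⊕0 = 0
Codeword: 1110011010111100010011010101110

1110011010111100010011010101110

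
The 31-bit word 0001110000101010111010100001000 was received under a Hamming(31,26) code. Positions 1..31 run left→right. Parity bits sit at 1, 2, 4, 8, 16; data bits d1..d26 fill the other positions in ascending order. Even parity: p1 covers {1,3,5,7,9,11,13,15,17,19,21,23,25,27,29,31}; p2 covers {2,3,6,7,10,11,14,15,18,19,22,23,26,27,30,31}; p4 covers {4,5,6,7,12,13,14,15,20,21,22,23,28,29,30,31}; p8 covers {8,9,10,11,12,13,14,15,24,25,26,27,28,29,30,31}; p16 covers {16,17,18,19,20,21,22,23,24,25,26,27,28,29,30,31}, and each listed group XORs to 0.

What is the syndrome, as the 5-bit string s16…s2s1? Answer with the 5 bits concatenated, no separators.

00000

s1 (pos 1,3,5,7,9,11,13,15,17,19,21,23,25,27,29,31): 0⊕0⊕1⊕0⊕0⊕1⊕1⊕1⊕1⊕1⊕1⊕1⊕0⊕0⊕0⊕0 = 0
s2 (pos 2,3,6,7,10,11,14,15,18,19,22,23,26,27,30,31): 0⊕0⊕1⊕0⊕0⊕1⊕0⊕1⊕1⊕1⊕0⊕1⊕0⊕0⊕0⊕0 = 0
s4 (pos 4,5,6,7,12,13,14,15,20,21,22,23,28,29,30,31): 1⊕1⊕1⊕0⊕0⊕1⊕0⊕1⊕0⊕1⊕0⊕1⊕1⊕0⊕0⊕0 = 0
s8 (pos 8,9,10,11,12,13,14,15,24,25,26,27,28,29,30,31): 0⊕0⊕0⊕1⊕0⊕1⊕0⊕1⊕0⊕0⊕0⊕0⊕1⊕0⊕0⊕0 = 0
s16 (pos 16,17,18,19,20,21,22,23,24,25,26,27,28,29,30,31): 0⊕1⊕1⊕1⊕0⊕1⊕0⊕1⊕0⊕0⊕0⊕0⊕1⊕0⊕0⊕0 = 0
Syndrome s16…s1 = 00000 → no error.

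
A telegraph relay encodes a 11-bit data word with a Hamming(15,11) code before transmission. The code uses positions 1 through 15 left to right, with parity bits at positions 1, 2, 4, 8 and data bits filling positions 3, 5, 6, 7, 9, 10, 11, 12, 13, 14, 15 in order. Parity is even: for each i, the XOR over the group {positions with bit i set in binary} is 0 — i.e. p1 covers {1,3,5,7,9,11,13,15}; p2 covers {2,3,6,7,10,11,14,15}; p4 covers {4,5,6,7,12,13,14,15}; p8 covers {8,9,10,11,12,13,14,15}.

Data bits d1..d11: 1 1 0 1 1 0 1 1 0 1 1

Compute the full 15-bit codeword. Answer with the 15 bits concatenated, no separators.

011110111011011

Place data at non-parity positions: p1 p2 1 p4 1 0 1 p8 1 0 1 1 0 1 1
p1 (pos 1,3,5,7,9,11,13,15): XOR of data positions = 1⊕1⊕1⊕1⊕1⊕0⊕1 = 0
p2 (pos 2,3,6,7,10,11,14,15): XOR of data positions = 1⊕0⊕1⊕0⊕1⊕1⊕1 = 1
p4 (pos 4,5,6,7,12,13,14,15): XOR of data positions = 1⊕0⊕1⊕1⊕0⊕1⊕1 = 1
p8 (pos 8,9,10,11,12,13,14,15): XOR of data positions = 1⊕0⊕1⊕1⊕0⊕1⊕1 = 1
Codeword: 011110111011011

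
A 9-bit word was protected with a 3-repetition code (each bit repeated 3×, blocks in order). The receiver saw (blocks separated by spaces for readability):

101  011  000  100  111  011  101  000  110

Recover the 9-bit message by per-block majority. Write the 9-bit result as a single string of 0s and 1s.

Block 1 (101): 2 ones → 1
Block 2 (011): 2 ones → 1
Block 3 (000): 0 ones → 0
Block 4 (100): 1 one → 0
Block 5 (111): 3 ones → 1
Block 6 (011): 2 ones → 1
Block 7 (101): 2 ones → 1
Block 8 (000): 0 ones → 0
Block 9 (110): 2 ones → 1

110011101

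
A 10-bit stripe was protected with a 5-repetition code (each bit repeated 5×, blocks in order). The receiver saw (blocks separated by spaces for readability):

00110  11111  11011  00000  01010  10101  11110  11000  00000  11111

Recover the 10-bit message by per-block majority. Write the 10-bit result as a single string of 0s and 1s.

Block 1 (00110): 2 ones → 0
Block 2 (11111): 5 ones → 1
Block 3 (11011): 4 ones → 1
Block 4 (00000): 0 ones → 0
Block 5 (01010): 2 ones → 0
Block 6 (10101): 3 ones → 1
Block 7 (11110): 4 ones → 1
Block 8 (11000): 2 ones → 0
Block 9 (00000): 0 ones → 0
Block 10 (11111): 5 ones → 1

0110011001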